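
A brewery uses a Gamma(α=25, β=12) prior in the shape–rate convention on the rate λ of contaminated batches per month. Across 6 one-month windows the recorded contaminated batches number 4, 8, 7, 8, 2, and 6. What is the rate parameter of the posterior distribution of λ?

18

Total count: 4 + 8 + 7 + 8 + 2 + 6 = 35.
Total exposure: 6 months.
Posterior: α' = 25 + 35 = 60, β' = 12 + 6 = 18.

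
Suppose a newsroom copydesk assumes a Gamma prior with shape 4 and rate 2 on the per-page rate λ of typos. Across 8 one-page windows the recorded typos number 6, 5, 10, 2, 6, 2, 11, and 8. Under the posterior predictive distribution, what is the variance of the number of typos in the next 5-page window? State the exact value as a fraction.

81/2

Total count: 6 + 5 + 10 + 2 + 6 + 2 + 11 + 8 = 50.
Total exposure: 8 pages.
Posterior: α' = 4 + 50 = 54, β' = 2 + 8 = 10.
The posterior predictive for a window of length T is Negative Binomial with variance T·α'·(β'+T)/β'² = 5·54·15/100 = 81/2.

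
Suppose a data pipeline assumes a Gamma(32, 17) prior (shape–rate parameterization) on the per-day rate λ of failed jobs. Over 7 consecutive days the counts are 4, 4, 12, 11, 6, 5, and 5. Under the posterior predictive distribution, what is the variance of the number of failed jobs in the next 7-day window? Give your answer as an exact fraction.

17143/576

Total count: 4 + 4 + 12 + 11 + 6 + 5 + 5 = 47.
Total exposure: 7 days.
The Gamma prior is conjugate for the Poisson rate, so λ | data ~ Gamma(32+47, 17+7) = Gamma(79, 24).
The posterior predictive for a window of length T is Negative Binomial with variance T·α'·(β'+T)/β'² = 7·79·31/576 = 17143/576.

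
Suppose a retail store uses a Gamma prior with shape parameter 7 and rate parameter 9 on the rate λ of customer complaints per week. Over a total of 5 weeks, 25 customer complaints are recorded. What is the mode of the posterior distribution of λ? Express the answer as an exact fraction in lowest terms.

Total count 25 over total exposure 5 weeks.
The Gamma prior is conjugate for the Poisson rate, so λ | data ~ Gamma(7+25, 9+5) = Gamma(32, 14).
Posterior mode = (α'−1)/β' = 31/14.

31/14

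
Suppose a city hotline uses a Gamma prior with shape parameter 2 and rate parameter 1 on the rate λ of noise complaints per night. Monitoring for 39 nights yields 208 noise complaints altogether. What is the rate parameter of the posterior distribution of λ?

40

Total count 208 over total exposure 39 nights.
By Gamma–Poisson conjugacy, the posterior is Gamma(α + Σx, β + Σt) = Gamma(2 + 208, 1 + 39) = Gamma(210, 40).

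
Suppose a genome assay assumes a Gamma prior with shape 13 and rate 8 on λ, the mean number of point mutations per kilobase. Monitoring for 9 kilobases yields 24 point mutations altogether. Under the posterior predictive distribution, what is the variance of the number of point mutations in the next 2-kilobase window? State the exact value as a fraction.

1406/289

Total count 24 over total exposure 9 kilobases.
Conjugate update: add total count to the shape and total exposure to the rate, giving Gamma(37, 17).
The posterior predictive for a window of length T is Negative Binomial with variance T·α'·(β'+T)/β'² = 2·37·19/289 = 1406/289.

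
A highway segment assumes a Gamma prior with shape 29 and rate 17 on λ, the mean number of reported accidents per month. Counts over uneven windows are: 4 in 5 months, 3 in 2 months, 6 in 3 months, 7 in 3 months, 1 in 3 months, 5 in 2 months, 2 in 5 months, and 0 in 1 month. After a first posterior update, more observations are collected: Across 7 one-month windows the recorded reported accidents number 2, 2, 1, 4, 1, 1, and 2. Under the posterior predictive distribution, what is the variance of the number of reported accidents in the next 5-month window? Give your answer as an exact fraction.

9275/1152

Total count: 4 + 3 + 6 + 7 + 1 + 5 + 2 + 0 = 28.
Total exposure: 5 + 2 + 3 + 3 + 3 + 2 + 5 + 1 = 24 months.
After the first batch: Gamma(29 + 28, 17 + 24) = Gamma(57, 41).
Total count: 2 + 2 + 1 + 4 + 1 + 1 + 2 = 13.
Total exposure: 7 months.
After the second batch: Gamma(57 + 13, 41 + 7) = Gamma(70, 48).
The posterior predictive for a window of length T is Negative Binomial with variance T·α'·(β'+T)/β'² = 5·70·53/2304 = 9275/1152.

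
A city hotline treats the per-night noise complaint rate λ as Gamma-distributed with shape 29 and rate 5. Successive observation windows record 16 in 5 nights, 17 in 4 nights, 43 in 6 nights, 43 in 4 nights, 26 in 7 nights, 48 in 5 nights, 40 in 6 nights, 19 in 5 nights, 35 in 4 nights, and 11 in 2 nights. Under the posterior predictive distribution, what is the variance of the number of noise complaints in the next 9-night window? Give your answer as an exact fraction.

182466/2809

Total count: 16 + 17 + 43 + 43 + 26 + 48 + 40 + 19 + 35 + 11 = 298.
Total exposure: 5 + 4 + 6 + 4 + 7 + 5 + 6 + 5 + 4 + 2 = 48 nights.
Posterior: α' = 29 + 298 = 327, β' = 5 + 48 = 53.
The posterior predictive for a window of length T is Negative Binomial with variance T·α'·(β'+T)/β'² = 9·327·62/2809 = 182466/2809.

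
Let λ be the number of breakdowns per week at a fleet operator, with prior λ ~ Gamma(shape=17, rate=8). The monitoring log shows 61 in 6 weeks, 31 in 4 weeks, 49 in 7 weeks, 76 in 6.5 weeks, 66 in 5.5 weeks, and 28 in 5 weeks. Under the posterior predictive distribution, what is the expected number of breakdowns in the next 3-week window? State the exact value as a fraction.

Total count: 61 + 31 + 49 + 76 + 66 + 28 = 311.
Total exposure: 6 + 4 + 7 + 6.5 + 5.5 + 5 = 34 weeks.
Posterior: α' = 17 + 311 = 328, β' = 8 + 34 = 42.
Predictive mean over a 3-week window = T·E[λ|data] = 3·328/42 = 164/7.

164/7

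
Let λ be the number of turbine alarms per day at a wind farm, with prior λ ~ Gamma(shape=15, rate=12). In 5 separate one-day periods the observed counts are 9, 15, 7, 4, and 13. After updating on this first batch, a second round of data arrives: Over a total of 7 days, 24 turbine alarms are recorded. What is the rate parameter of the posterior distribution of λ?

24

Total count: 9 + 15 + 7 + 4 + 13 = 48.
Total exposure: 5 days.
After the first batch: Gamma(15 + 48, 12 + 5) = Gamma(63, 17).
Total count 24 over total exposure 7 days.
After the second batch: Gamma(63 + 24, 17 + 7) = Gamma(87, 24).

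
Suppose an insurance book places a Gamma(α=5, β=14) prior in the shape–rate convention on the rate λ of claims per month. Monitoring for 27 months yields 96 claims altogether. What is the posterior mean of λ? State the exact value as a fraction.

101/41

Total count 96 over total exposure 27 months.
By Gamma–Poisson conjugacy, the posterior is Gamma(α + Σx, β + Σt) = Gamma(5 + 96, 14 + 27) = Gamma(101, 41).
Posterior mean = α'/β' = 101/41.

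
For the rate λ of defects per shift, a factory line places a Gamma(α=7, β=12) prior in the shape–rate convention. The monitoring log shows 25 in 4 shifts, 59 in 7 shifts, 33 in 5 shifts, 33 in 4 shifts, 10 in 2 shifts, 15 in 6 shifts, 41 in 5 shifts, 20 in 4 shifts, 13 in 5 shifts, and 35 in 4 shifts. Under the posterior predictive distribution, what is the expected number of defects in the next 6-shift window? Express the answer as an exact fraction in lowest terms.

Total count: 25 + 59 + 33 + 33 + 10 + 15 + 41 + 20 + 13 + 35 = 284.
Total exposure: 4 + 7 + 5 + 4 + 2 + 6 + 5 + 4 + 5 + 4 = 46 shifts.
Gamma(α, β) with Poisson data over total exposure Σt gives posterior Gamma(α+Σx, β+Σt) = Gamma(291, 58).
Predictive mean over a 6-shift window = T·E[λ|data] = 6·291/58 = 873/29.

873/29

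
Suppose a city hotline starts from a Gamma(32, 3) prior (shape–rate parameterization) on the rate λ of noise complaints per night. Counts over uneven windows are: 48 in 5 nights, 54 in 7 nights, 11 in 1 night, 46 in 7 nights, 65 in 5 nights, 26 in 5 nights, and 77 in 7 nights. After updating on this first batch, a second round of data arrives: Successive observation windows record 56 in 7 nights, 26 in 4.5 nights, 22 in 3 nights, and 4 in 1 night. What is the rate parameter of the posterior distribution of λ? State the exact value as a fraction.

111/2

Total count: 48 + 54 + 11 + 46 + 65 + 26 + 77 = 327.
Total exposure: 5 + 7 + 1 + 7 + 5 + 5 + 7 = 37 nights.
After the first batch: Gamma(32 + 327, 3 + 37) = Gamma(359, 40).
Total count: 56 + 26 + 22 + 4 = 108.
Total exposure: 7 + 4.5 + 3 + 1 = 15.5 nights.
After the second batch: Gamma(359 + 108, 40 + 15.5) = Gamma(467, 111/2).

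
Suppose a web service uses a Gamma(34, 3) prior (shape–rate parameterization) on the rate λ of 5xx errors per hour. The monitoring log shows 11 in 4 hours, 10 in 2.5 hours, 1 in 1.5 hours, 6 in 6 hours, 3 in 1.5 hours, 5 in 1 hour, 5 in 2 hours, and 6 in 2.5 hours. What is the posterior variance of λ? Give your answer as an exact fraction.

9/64

Total count: 11 + 10 + 1 + 6 + 3 + 5 + 5 + 6 = 47.
Total exposure: 4 + 2.5 + 1.5 + 6 + 1.5 + 1 + 2 + 2.5 = 21 hours.
Posterior: α' = 34 + 47 = 81, β' = 3 + 21 = 24.
Posterior variance = α'/β'² = 81/576 = 9/64.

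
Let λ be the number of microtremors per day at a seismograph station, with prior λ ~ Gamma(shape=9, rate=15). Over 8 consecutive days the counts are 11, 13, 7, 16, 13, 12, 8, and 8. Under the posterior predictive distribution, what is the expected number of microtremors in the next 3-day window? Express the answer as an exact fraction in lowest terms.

291/23

Total count: 11 + 13 + 7 + 16 + 13 + 12 + 8 + 8 = 88.
Total exposure: 8 days.
The Gamma prior is conjugate for the Poisson rate, so λ | data ~ Gamma(9+88, 15+8) = Gamma(97, 23).
Predictive mean over a 3-day window = T·E[λ|data] = 3·97/23 = 291/23.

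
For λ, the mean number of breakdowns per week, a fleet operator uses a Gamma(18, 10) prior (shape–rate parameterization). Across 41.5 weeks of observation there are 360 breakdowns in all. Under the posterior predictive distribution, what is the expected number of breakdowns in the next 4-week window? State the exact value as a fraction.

Total count 360 over total exposure 41.5 weeks.
Posterior: α' = 18 + 360 = 378, β' = 10 + 41.5 = 103/2.
Predictive mean over a 4-week window = T·E[λ|data] = 4·378/(103/2) = 3024/103.

3024/103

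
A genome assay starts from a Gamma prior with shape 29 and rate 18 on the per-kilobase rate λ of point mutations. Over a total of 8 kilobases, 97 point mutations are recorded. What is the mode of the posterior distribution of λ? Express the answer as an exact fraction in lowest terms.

125/26

Total count 97 over total exposure 8 kilobases.
Gamma(α, β) with Poisson data over total exposure Σt gives posterior Gamma(α+Σx, β+Σt) = Gamma(126, 26).
Posterior mode = (α'−1)/β' = 125/26.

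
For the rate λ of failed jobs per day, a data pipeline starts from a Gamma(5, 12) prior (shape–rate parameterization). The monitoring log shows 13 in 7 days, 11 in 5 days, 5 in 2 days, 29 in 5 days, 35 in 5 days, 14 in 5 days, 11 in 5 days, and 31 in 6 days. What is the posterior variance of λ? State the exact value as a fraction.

Total count: 13 + 11 + 5 + 29 + 35 + 14 + 11 + 31 = 149.
Total exposure: 7 + 5 + 2 + 5 + 5 + 5 + 5 + 6 = 40 days.
Gamma(α, β) with Poisson data over total exposure Σt gives posterior Gamma(α+Σx, β+Σt) = Gamma(154, 52).
Posterior variance = α'/β'² = 154/2704 = 77/1352.

77/1352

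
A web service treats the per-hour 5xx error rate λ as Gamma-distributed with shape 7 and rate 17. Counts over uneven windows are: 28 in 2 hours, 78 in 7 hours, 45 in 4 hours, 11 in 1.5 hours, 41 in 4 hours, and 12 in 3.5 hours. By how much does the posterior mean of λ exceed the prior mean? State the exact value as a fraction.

Total count: 28 + 78 + 45 + 11 + 41 + 12 = 215.
Total exposure: 2 + 7 + 4 + 1.5 + 4 + 3.5 = 22 hours.
Gamma(α, β) with Poisson data over total exposure Σt gives posterior Gamma(α+Σx, β+Σt) = Gamma(222, 39).
Posterior mean = 222/39 = 74/13; prior mean = 7/17 = 7/17. Difference = 74/13 − 7/17 = 1167/221.

1167/221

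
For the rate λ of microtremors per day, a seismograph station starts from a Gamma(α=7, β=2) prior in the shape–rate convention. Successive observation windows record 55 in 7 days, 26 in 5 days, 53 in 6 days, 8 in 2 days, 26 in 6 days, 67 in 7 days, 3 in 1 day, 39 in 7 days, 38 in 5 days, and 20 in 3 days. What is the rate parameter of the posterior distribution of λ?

51

Total count: 55 + 26 + 53 + 8 + 26 + 67 + 3 + 39 + 38 + 20 = 335.
Total exposure: 7 + 5 + 6 + 2 + 6 + 7 + 1 + 7 + 5 + 3 = 49 days.
Gamma(α, β) with Poisson data over total exposure Σt gives posterior Gamma(α+Σx, β+Σt) = Gamma(342, 51).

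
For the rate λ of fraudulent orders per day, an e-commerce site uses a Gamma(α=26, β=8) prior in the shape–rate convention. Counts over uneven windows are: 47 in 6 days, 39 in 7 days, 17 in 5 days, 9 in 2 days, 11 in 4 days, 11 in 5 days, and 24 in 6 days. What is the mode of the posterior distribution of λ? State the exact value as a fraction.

Total count: 47 + 39 + 17 + 9 + 11 + 11 + 24 = 158.
Total exposure: 6 + 7 + 5 + 2 + 4 + 5 + 6 = 35 days.
The Gamma prior is conjugate for the Poisson rate, so λ | data ~ Gamma(26+158, 8+35) = Gamma(184, 43).
Posterior mode = (α'−1)/β' = 183/43.

183/43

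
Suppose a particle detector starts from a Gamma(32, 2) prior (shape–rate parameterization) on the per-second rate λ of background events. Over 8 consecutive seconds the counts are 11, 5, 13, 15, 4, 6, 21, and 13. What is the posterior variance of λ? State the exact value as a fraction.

Total count: 11 + 5 + 13 + 15 + 4 + 6 + 21 + 13 = 88.
Total exposure: 8 seconds.
The Gamma prior is conjugate for the Poisson rate, so λ | data ~ Gamma(32+88, 2+8) = Gamma(120, 10).
Posterior variance = α'/β'² = 120/100 = 6/5.

6/5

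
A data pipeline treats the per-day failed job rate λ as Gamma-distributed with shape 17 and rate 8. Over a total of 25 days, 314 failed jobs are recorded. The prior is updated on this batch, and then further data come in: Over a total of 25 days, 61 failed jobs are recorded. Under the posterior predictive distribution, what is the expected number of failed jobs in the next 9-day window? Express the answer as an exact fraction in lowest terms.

1764/29

Total count 314 over total exposure 25 days.
After the first batch: Gamma(17 + 314, 8 + 25) = Gamma(331, 33).
Total count 61 over total exposure 25 days.
After the second batch: Gamma(331 + 61, 33 + 25) = Gamma(392, 58).
Predictive mean over a 9-day window = T·E[λ|data] = 9·392/58 = 1764/29.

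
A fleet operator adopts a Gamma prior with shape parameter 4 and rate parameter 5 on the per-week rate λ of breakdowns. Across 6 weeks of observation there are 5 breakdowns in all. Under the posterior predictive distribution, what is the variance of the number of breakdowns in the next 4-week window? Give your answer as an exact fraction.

540/121

Total count 5 over total exposure 6 weeks.
By Gamma–Poisson conjugacy, the posterior is Gamma(α + Σx, β + Σt) = Gamma(4 + 5, 5 + 6) = Gamma(9, 11).
The posterior predictive for a window of length T is Negative Binomial with variance T·α'·(β'+T)/β'² = 4·9·15/121 = 540/121.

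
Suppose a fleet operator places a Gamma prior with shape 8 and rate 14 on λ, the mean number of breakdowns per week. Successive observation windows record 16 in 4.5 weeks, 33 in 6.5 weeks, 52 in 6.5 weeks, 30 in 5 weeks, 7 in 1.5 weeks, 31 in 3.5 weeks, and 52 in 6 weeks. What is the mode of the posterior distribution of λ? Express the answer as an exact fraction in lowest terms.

Total count: 16 + 33 + 52 + 30 + 7 + 31 + 52 = 221.
Total exposure: 4.5 + 6.5 + 6.5 + 5 + 1.5 + 3.5 + 6 = 33.5 weeks.
Conjugate update: add total count to the shape and total exposure to the rate, giving Gamma(229, 95/2).
Posterior mode = (α'−1)/β' = 228/(95/2) = 24/5.

24/5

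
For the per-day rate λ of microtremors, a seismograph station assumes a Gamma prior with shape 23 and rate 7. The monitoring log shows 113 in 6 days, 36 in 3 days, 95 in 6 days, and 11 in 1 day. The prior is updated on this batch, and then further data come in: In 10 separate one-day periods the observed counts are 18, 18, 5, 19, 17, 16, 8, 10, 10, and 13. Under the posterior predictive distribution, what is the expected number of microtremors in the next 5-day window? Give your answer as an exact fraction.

2060/33

Total count: 113 + 36 + 95 + 11 = 255.
Total exposure: 6 + 3 + 6 + 1 = 16 days.
After the first batch: Gamma(23 + 255, 7 + 16) = Gamma(278, 23).
Total count: 18 + 18 + 5 + 19 + 17 + 16 + 8 + 10 + 10 + 13 = 134.
Total exposure: 10 days.
After the second batch: Gamma(278 + 134, 23 + 10) = Gamma(412, 33).
Predictive mean over a 5-day window = T·E[λ|data] = 5·412/33 = 2060/33.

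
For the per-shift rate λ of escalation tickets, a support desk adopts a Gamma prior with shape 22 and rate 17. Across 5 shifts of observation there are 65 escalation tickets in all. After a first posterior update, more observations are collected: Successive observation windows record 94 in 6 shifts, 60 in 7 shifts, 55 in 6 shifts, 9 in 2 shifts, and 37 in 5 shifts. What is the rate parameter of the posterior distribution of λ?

48

Total count 65 over total exposure 5 shifts.
After the first batch: Gamma(22 + 65, 17 + 5) = Gamma(87, 22).
Total count: 94 + 60 + 55 + 9 + 37 = 255.
Total exposure: 6 + 7 + 6 + 2 + 5 = 26 shifts.
After the second batch: Gamma(87 + 255, 22 + 26) = Gamma(342, 48).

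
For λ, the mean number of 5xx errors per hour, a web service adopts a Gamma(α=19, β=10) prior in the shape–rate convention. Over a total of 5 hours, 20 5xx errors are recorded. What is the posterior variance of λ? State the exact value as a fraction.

Total count 20 over total exposure 5 hours.
By Gamma–Poisson conjugacy, the posterior is Gamma(α + Σx, β + Σt) = Gamma(19 + 20, 10 + 5) = Gamma(39, 15).
Posterior variance = α'/β'² = 39/225 = 13/75.

13/75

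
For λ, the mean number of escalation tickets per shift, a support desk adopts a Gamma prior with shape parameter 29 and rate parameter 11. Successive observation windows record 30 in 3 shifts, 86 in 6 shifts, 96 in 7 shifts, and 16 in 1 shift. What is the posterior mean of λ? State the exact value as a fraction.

257/28

Total count: 30 + 86 + 96 + 16 = 228.
Total exposure: 3 + 6 + 7 + 1 = 17 shifts.
Gamma(α, β) with Poisson data over total exposure Σt gives posterior Gamma(α+Σx, β+Σt) = Gamma(257, 28).
Posterior mean = α'/β' = 257/28.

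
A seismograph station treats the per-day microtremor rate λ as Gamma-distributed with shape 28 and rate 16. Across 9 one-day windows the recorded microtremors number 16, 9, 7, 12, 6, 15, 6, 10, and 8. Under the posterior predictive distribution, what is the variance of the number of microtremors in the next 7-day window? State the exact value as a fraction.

26208/625

Total count: 16 + 9 + 7 + 12 + 6 + 15 + 6 + 10 + 8 = 89.
Total exposure: 9 days.
By Gamma–Poisson conjugacy, the posterior is Gamma(α + Σx, β + Σt) = Gamma(28 + 89, 16 + 9) = Gamma(117, 25).
The posterior predictive for a window of length T is Negative Binomial with variance T·α'·(β'+T)/β'² = 7·117·32/625 = 26208/625.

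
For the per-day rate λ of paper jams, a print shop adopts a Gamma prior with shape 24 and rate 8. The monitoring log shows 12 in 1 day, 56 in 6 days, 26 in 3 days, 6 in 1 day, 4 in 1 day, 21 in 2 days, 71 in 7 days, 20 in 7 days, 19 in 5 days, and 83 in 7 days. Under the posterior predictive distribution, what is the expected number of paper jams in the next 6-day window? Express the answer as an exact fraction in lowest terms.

171/4

Total count: 12 + 56 + 26 + 6 + 4 + 21 + 71 + 20 + 19 + 83 = 318.
Total exposure: 1 + 6 + 3 + 1 + 1 + 2 + 7 + 7 + 5 + 7 = 40 days.
Gamma(α, β) with Poisson data over total exposure Σt gives posterior Gamma(α+Σx, β+Σt) = Gamma(342, 48).
Predictive mean over a 6-day window = T·E[λ|data] = 6·342/48 = 171/4.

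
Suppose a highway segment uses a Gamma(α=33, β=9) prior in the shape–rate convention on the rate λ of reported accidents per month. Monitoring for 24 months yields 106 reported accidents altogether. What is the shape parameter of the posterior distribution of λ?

Total count 106 over total exposure 24 months.
Conjugate update: add total count to the shape and total exposure to the rate, giving Gamma(139, 33).

139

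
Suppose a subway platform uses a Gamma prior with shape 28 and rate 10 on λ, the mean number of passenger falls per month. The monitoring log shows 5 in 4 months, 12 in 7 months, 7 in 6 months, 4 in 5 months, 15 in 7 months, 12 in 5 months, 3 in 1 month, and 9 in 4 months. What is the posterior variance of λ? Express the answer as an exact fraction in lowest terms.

Total count: 5 + 12 + 7 + 4 + 15 + 12 + 3 + 9 = 67.
Total exposure: 4 + 7 + 6 + 5 + 7 + 5 + 1 + 4 = 39 months.
By Gamma–Poisson conjugacy, the posterior is Gamma(α + Σx, β + Σt) = Gamma(28 + 67, 10 + 39) = Gamma(95, 49).
Posterior variance = α'/β'² = 95/2401.

95/2401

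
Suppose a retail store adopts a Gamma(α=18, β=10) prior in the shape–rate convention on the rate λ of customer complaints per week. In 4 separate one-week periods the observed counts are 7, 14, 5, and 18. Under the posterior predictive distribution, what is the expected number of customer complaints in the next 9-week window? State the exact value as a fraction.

Total count: 7 + 14 + 5 + 18 = 44.
Total exposure: 4 weeks.
Gamma(α, β) with Poisson data over total exposure Σt gives posterior Gamma(α+Σx, β+Σt) = Gamma(62, 14).
Predictive mean over a 9-week window = T·E[λ|data] = 9·62/14 = 279/7.

279/7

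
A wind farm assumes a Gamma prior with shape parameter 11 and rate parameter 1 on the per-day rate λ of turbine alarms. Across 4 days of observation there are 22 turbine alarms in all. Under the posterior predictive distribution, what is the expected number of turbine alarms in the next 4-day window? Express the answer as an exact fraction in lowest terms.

132/5

Total count 22 over total exposure 4 days.
By Gamma–Poisson conjugacy, the posterior is Gamma(α + Σx, β + Σt) = Gamma(11 + 22, 1 + 4) = Gamma(33, 5).
Predictive mean over a 4-day window = T·E[λ|data] = 4·33/5 = 132/5.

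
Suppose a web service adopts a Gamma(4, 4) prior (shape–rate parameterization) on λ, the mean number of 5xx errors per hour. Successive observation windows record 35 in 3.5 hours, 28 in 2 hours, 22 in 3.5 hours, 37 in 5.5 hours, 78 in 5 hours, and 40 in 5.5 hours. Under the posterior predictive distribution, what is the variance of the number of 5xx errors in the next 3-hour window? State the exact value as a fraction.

Total count: 35 + 28 + 22 + 37 + 78 + 40 = 240.
Total exposure: 3.5 + 2 + 3.5 + 5.5 + 5 + 5.5 = 25 hours.
Conjugate update: add total count to the shape and total exposure to the rate, giving Gamma(244, 29).
The posterior predictive for a window of length T is Negative Binomial with variance T·α'·(β'+T)/β'² = 3·244·32/841 = 23424/841.

23424/841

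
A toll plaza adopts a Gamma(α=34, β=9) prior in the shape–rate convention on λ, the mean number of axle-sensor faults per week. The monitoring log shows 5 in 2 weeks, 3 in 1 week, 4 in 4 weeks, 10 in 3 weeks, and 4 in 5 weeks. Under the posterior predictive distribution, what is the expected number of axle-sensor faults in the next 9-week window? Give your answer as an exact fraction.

Total count: 5 + 3 + 4 + 10 + 4 = 26.
Total exposure: 2 + 1 + 4 + 3 + 5 = 15 weeks.
By Gamma–Poisson conjugacy, the posterior is Gamma(α + Σx, β + Σt) = Gamma(34 + 26, 9 + 15) = Gamma(60, 24).
Predictive mean over a 9-week window = T·E[λ|data] = 9·60/24 = 45/2.

45/2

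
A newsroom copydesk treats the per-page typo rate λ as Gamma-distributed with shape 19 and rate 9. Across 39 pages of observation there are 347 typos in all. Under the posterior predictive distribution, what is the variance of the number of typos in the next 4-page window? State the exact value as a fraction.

793/24

Total count 347 over total exposure 39 pages.
Conjugate update: add total count to the shape and total exposure to the rate, giving Gamma(366, 48).
The posterior predictive for a window of length T is Negative Binomial with variance T·α'·(β'+T)/β'² = 4·366·52/2304 = 793/24.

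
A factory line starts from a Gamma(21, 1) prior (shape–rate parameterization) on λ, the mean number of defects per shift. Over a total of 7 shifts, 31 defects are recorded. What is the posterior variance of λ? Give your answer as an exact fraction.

Total count 31 over total exposure 7 shifts.
By Gamma–Poisson conjugacy, the posterior is Gamma(α + Σx, β + Σt) = Gamma(21 + 31, 1 + 7) = Gamma(52, 8).
Posterior variance = α'/β'² = 52/64 = 13/16.

13/16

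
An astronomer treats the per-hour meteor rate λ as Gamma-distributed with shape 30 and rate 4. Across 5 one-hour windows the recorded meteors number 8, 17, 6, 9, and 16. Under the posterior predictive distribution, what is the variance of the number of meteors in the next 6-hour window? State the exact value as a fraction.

Total count: 8 + 17 + 6 + 9 + 16 = 56.
Total exposure: 5 hours.
Posterior: α' = 30 + 56 = 86, β' = 4 + 5 = 9.
The posterior predictive for a window of length T is Negative Binomial with variance T·α'·(β'+T)/β'² = 6·86·15/81 = 860/9.

860/9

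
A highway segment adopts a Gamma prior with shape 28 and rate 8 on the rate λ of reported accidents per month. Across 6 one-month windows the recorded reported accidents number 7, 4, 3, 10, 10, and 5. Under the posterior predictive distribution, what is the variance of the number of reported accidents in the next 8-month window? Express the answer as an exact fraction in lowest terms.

Total count: 7 + 4 + 3 + 10 + 10 + 5 = 39.
Total exposure: 6 months.
Conjugate update: add total count to the shape and total exposure to the rate, giving Gamma(67, 14).
The posterior predictive for a window of length T is Negative Binomial with variance T·α'·(β'+T)/β'² = 8·67·22/196 = 2948/49.

2948/49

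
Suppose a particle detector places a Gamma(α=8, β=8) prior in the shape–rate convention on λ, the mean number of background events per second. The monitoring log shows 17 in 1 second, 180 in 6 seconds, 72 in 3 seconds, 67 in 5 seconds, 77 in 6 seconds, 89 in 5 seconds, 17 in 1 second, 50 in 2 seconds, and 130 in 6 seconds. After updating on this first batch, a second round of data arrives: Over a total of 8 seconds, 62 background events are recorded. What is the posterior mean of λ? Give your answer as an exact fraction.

769/51

Total count: 17 + 180 + 72 + 67 + 77 + 89 + 17 + 50 + 130 = 699.
Total exposure: 1 + 6 + 3 + 5 + 6 + 5 + 1 + 2 + 6 = 35 seconds.
After the first batch: Gamma(8 + 699, 8 + 35) = Gamma(707, 43).
Total count 62 over total exposure 8 seconds.
After the second batch: Gamma(707 + 62, 43 + 8) = Gamma(769, 51).
Posterior mean = α'/β' = 769/51.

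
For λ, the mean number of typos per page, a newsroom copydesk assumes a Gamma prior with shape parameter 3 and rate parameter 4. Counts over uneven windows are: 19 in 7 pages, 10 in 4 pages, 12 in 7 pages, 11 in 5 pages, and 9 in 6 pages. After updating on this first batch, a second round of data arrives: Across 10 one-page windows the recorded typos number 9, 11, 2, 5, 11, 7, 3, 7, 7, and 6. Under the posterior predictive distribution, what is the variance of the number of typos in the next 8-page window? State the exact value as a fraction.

53856/1849

Total count: 19 + 10 + 12 + 11 + 9 = 61.
Total exposure: 7 + 4 + 7 + 5 + 6 = 29 pages.
After the first batch: Gamma(3 + 61, 4 + 29) = Gamma(64, 33).
Total count: 9 + 11 + 2 + 5 + 11 + 7 + 3 + 7 + 7 + 6 = 68.
Total exposure: 10 pages.
After the second batch: Gamma(64 + 68, 33 + 10) = Gamma(132, 43).
The posterior predictive for a window of length T is Negative Binomial with variance T·α'·(β'+T)/β'² = 8·132·51/1849 = 53856/1849.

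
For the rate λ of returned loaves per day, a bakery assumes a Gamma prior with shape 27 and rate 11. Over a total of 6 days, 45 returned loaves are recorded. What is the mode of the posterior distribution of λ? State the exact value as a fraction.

71/17

Total count 45 over total exposure 6 days.
Posterior: α' = 27 + 45 = 72, β' = 11 + 6 = 17.
Posterior mode = (α'−1)/β' = 71/17.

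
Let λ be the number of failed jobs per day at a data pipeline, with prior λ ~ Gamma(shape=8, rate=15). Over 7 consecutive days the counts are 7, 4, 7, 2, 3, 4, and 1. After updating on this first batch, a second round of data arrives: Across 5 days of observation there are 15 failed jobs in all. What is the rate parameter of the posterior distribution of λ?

27

Total count: 7 + 4 + 7 + 2 + 3 + 4 + 1 = 28.
Total exposure: 7 days.
After the first batch: Gamma(8 + 28, 15 + 7) = Gamma(36, 22).
Total count 15 over total exposure 5 days.
After the second batch: Gamma(36 + 15, 22 + 5) = Gamma(51, 27).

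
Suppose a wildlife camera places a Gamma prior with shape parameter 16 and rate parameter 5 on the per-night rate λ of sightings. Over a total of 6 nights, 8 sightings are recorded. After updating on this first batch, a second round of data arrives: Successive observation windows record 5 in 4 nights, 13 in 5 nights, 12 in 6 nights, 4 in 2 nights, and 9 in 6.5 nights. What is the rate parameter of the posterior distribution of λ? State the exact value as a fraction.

69/2

Total count 8 over total exposure 6 nights.
After the first batch: Gamma(16 + 8, 5 + 6) = Gamma(24, 11).
Total count: 5 + 13 + 12 + 4 + 9 = 43.
Total exposure: 4 + 5 + 6 + 2 + 6.5 = 23.5 nights.
After the second batch: Gamma(24 + 43, 11 + 23.5) = Gamma(67, 69/2).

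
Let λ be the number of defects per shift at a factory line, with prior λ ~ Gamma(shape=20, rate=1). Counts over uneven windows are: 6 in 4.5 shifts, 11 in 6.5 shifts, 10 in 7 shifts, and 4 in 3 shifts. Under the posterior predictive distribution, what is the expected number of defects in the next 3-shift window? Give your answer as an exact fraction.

Total count: 6 + 11 + 10 + 4 = 31.
Total exposure: 4.5 + 6.5 + 7 + 3 = 21 shifts.
Gamma(α, β) with Poisson data over total exposure Σt gives posterior Gamma(α+Σx, β+Σt) = Gamma(51, 22).
Predictive mean over a 3-shift window = T·E[λ|data] = 3·51/22 = 153/22.

153/22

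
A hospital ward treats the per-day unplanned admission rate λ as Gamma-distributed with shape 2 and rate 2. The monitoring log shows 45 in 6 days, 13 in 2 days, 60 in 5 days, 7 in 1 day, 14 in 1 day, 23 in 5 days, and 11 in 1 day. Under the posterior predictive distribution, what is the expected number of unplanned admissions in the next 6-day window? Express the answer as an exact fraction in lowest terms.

Total count: 45 + 13 + 60 + 7 + 14 + 23 + 11 = 173.
Total exposure: 6 + 2 + 5 + 1 + 1 + 5 + 1 = 21 days.
Gamma(α, β) with Poisson data over total exposure Σt gives posterior Gamma(α+Σx, β+Σt) = Gamma(175, 23).
Predictive mean over a 6-day window = T·E[λ|data] = 6·175/23 = 1050/23.

1050/23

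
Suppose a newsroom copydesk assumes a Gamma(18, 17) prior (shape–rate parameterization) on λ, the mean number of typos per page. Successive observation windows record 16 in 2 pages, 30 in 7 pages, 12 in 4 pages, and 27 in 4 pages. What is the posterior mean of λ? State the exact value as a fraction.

103/34

Total count: 16 + 30 + 12 + 27 = 85.
Total exposure: 2 + 7 + 4 + 4 = 17 pages.
By Gamma–Poisson conjugacy, the posterior is Gamma(α + Σx, β + Σt) = Gamma(18 + 85, 17 + 17) = Gamma(103, 34).
Posterior mean = α'/β' = 103/34.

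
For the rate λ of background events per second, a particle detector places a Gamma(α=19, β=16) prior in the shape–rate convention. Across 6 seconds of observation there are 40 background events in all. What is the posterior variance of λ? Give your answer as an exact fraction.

59/484

Total count 40 over total exposure 6 seconds.
Posterior: α' = 19 + 40 = 59, β' = 16 + 6 = 22.
Posterior variance = α'/β'² = 59/484.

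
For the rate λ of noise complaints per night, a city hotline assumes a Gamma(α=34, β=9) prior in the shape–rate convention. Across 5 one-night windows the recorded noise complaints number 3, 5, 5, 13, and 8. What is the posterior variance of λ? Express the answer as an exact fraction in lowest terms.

Total count: 3 + 5 + 5 + 13 + 8 = 34.
Total exposure: 5 nights.
Posterior: α' = 34 + 34 = 68, β' = 9 + 5 = 14.
Posterior variance = α'/β'² = 68/196 = 17/49.

17/49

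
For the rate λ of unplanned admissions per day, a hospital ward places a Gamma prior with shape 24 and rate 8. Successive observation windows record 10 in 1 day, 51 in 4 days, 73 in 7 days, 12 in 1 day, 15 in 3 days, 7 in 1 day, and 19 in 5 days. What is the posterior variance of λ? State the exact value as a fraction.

211/900

Total count: 10 + 51 + 73 + 12 + 15 + 7 + 19 = 187.
Total exposure: 1 + 4 + 7 + 1 + 3 + 1 + 5 = 22 days.
Conjugate update: add total count to the shape and total exposure to the rate, giving Gamma(211, 30).
Posterior variance = α'/β'² = 211/900.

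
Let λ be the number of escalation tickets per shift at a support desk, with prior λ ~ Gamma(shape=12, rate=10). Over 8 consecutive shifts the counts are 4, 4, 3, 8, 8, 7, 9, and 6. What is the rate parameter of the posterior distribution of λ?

Total count: 4 + 4 + 3 + 8 + 8 + 7 + 9 + 6 = 49.
Total exposure: 8 shifts.
Conjugate update: add total count to the shape and total exposure to the rate, giving Gamma(61, 18).

18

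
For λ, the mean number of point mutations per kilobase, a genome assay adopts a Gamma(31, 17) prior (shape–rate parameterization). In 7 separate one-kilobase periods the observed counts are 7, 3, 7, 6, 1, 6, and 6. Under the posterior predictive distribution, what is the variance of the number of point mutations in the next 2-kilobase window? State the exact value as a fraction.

871/144

Total count: 7 + 3 + 7 + 6 + 1 + 6 + 6 = 36.
Total exposure: 7 kilobases.
Gamma(α, β) with Poisson data over total exposure Σt gives posterior Gamma(α+Σx, β+Σt) = Gamma(67, 24).
The posterior predictive for a window of length T is Negative Binomial with variance T·α'·(β'+T)/β'² = 2·67·26/576 = 871/144.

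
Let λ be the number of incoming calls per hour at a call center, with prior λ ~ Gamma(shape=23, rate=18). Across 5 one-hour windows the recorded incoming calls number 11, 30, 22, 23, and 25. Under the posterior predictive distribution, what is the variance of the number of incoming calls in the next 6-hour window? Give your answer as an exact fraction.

Total count: 11 + 30 + 22 + 23 + 25 = 111.
Total exposure: 5 hours.
Posterior: α' = 23 + 111 = 134, β' = 18 + 5 = 23.
The posterior predictive for a window of length T is Negative Binomial with variance T·α'·(β'+T)/β'² = 6·134·29/529 = 23316/529.

23316/529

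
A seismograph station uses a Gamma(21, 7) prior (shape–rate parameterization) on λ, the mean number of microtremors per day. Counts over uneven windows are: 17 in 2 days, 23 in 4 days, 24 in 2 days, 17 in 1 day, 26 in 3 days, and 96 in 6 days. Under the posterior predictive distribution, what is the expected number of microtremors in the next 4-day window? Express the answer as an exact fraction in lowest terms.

896/25

Total count: 17 + 23 + 24 + 17 + 26 + 96 = 203.
Total exposure: 2 + 4 + 2 + 1 + 3 + 6 = 18 days.
Conjugate update: add total count to the shape and total exposure to the rate, giving Gamma(224, 25).
Predictive mean over a 4-day window = T·E[λ|data] = 4·224/25 = 896/25.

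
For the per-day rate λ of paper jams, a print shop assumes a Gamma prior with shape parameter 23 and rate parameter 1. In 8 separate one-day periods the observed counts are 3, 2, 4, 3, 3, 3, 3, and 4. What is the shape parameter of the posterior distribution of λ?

48

Total count: 3 + 2 + 4 + 3 + 3 + 3 + 3 + 4 = 25.
Total exposure: 8 days.
The Gamma prior is conjugate for the Poisson rate, so λ | data ~ Gamma(23+25, 1+8) = Gamma(48, 9).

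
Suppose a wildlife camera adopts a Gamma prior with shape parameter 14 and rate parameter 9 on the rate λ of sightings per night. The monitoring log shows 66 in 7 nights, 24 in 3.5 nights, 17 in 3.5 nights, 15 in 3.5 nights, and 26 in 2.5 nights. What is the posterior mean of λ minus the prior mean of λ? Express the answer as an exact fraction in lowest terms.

Total count: 66 + 24 + 17 + 15 + 26 = 148.
Total exposure: 7 + 3.5 + 3.5 + 3.5 + 2.5 = 20 nights.
The Gamma prior is conjugate for the Poisson rate, so λ | data ~ Gamma(14+148, 9+20) = Gamma(162, 29).
Posterior mean = 162/29 = 162/29; prior mean = 14/9 = 14/9. Difference = 162/29 − 14/9 = 1052/261.

1052/261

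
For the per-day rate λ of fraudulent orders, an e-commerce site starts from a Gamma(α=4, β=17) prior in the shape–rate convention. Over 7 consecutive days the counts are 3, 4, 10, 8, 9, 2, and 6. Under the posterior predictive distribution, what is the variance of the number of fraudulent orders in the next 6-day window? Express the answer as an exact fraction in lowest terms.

Total count: 3 + 4 + 10 + 8 + 9 + 2 + 6 = 42.
Total exposure: 7 days.
Gamma(α, β) with Poisson data over total exposure Σt gives posterior Gamma(α+Σx, β+Σt) = Gamma(46, 24).
The posterior predictive for a window of length T is Negative Binomial with variance T·α'·(β'+T)/β'² = 6·46·30/576 = 115/8.

115/8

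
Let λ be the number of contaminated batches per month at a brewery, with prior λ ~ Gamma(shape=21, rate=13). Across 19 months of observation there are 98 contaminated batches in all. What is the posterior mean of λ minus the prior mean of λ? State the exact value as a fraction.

Total count 98 over total exposure 19 months.
Gamma(α, β) with Poisson data over total exposure Σt gives posterior Gamma(α+Σx, β+Σt) = Gamma(119, 32).
Posterior mean = 119/32 = 119/32; prior mean = 21/13 = 21/13. Difference = 119/32 − 21/13 = 875/416.

875/416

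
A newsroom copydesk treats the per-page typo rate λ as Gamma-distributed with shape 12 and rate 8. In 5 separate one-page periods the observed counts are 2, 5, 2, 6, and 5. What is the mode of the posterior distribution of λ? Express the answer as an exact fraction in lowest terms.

31/13

Total count: 2 + 5 + 2 + 6 + 5 = 20.
Total exposure: 5 pages.
Posterior: α' = 12 + 20 = 32, β' = 8 + 5 = 13.
Posterior mode = (α'−1)/β' = 31/13.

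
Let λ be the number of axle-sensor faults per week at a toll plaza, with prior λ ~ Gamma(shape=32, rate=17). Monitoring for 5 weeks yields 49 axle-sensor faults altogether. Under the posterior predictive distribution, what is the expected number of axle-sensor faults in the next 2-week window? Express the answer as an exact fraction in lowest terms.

81/11

Total count 49 over total exposure 5 weeks.
Conjugate update: add total count to the shape and total exposure to the rate, giving Gamma(81, 22).
Predictive mean over a 2-week window = T·E[λ|data] = 2·81/22 = 81/11.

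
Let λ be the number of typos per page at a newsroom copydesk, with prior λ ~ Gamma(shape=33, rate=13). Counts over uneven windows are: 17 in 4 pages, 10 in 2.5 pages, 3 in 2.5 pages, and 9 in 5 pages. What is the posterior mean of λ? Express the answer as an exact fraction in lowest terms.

8/3

Total count: 17 + 10 + 3 + 9 = 39.
Total exposure: 4 + 2.5 + 2.5 + 5 = 14 pages.
Gamma(α, β) with Poisson data over total exposure Σt gives posterior Gamma(α+Σx, β+Σt) = Gamma(72, 27).
Posterior mean = α'/β' = 72/27 = 8/3.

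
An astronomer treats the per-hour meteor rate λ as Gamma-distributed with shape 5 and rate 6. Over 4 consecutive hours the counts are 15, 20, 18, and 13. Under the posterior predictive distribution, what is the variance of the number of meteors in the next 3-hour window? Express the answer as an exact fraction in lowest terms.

2769/100

Total count: 15 + 20 + 18 + 13 = 66.
Total exposure: 4 hours.
Gamma(α, β) with Poisson data over total exposure Σt gives posterior Gamma(α+Σx, β+Σt) = Gamma(71, 10).
The posterior predictive for a window of length T is Negative Binomial with variance T·α'·(β'+T)/β'² = 3·71·13/100 = 2769/100.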